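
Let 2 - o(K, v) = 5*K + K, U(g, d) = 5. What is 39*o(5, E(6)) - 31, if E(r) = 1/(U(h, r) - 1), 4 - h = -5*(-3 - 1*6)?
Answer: -1123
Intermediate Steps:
h = -41 (h = 4 - (-5)*(-3 - 1*6) = 4 - (-5)*(-3 - 6) = 4 - (-5)*(-9) = 4 - 1*45 = 4 - 45 = -41)
E(r) = ¼ (E(r) = 1/(5 - 1) = 1/4 = ¼)
o(K, v) = 2 - 6*K (o(K, v) = 2 - (5*K + K) = 2 - 6*K)
39*o(5, E(6)) - 31 = 39*(2 - 6*5) - 31 = 39*(2 - 30) - 31 = 39*(-28) - 31 = -1092 - 31 = -1123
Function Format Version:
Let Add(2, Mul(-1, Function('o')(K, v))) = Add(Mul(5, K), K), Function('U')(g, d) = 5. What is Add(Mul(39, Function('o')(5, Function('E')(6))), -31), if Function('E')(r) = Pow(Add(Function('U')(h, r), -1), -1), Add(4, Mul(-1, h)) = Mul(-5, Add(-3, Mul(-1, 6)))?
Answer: -1123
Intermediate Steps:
h = -41 (h = Add(4, Mul(-1, Mul(-5, Add(-3, Mul(-1, 6))))) = Add(4, Mul(-1, Mul(-5, Add(-3, -6)))) = Add(4, Mul(-1, Mul(-5, -9))) = Add(4, Mul(-1, 45)) = Add(4, -45) = -41)
Function('E')(r) = Rational(1, 4) (Function('E')(r) = Pow(Add(5, -1), -1) = Pow(4, -1) = Rational(1, 4))
Function('o')(K, v) = Add(2, Mul(-6, K)) (Function('o')(K, v) = Add(2, Mul(-1, Add(Mul(5, K), K))) = Add(2, Mul(-1, Mul(6, K))) = Add(2, Mul(-6, K)))
Add(Mul(39, Function('o')(5, Function('E')(6))), -31) = Add(Mul(39, Add(2, Mul(-6, 5))), -31) = Add(Mul(39, Add(2, -30)), -31) = Add(Mul(39, -28), -31) = Add(-1092, -31) = -1123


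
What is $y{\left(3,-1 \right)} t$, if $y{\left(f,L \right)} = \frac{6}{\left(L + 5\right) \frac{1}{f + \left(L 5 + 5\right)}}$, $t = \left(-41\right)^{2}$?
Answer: $\frac{15129}{2} \approx 7564.5$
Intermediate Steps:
$t = 1681$
$y{\left(f,L \right)} = \frac{6 \left(5 + f + 5 L\right)}{5 + L}$ ($y{\left(f,L \right)} = \frac{6}{\left(5 + L\right) \frac{1}{f + \left(5 L + 5\right)}} = \frac{6}{\left(5 + L\right) \frac{1}{f + \left(5 + 5 L\right)}} = \frac{6}{\left(5 + L\right) \frac{1}{5 + f + 5 L}} = \frac{6}{\frac{1}{5 + f + 5 L} \left(5 + L\right)} = 6 \frac{5 + f + 5 L}{5 + L} = \frac{6 \left(5 + f + 5 L\right)}{5 + L}$)
$y{\left(3,-1 \right)} t = \frac{6 \left(5 + 3 + 5 \left(-1\right)\right)}{5 - 1} \cdot 1681 = \frac{6 \left(5 + 3 - 5\right)}{4} \cdot 1681 = 6 \cdot \frac{1}{4} \cdot 3 \cdot 1681 = \frac{9}{2} \cdot 1681 = \frac{15129}{2}$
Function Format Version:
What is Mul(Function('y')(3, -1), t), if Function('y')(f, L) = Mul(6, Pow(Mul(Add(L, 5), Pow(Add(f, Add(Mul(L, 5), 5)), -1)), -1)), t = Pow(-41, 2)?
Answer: Rational(15129, 2) ≈ 7564.5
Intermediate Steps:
t = 1681
Function('y')(f, L) = Mul(6, Pow(Add(5, L), -1), Add(5, f, Mul(5, L))) (Function('y')(f, L) = Mul(6, Pow(Mul(Add(5, L), Pow(Add(f, Add(Mul(5, L), 5)), -1)), -1)) = Mul(6, Pow(Mul(Add(5, L), Pow(Add(f, Add(5, Mul(5, L))), -1)), -1)) = Mul(6, Pow(Mul(Add(5, L), Pow(Add(5, f, Mul(5, L)), -1)), -1)) = Mul(6, Pow(Mul(Pow(Add(5, f, Mul(5, L)), -1), Add(5, L)), -1)) = Mul(6, Mul(Pow(Add(5, L), -1), Add(5, f, Mul(5, L)))) = Mul(6, Pow(Add(5, L), -1), Add(5, f, Mul(5, L))))
Mul(Function('y')(3, -1), t) = Mul(Mul(6, Pow(Add(5, -1), -1), Add(5, 3, Mul(5, -1))), 1681) = Mul(Mul(6, Pow(4, -1), Add(5, 3, -5)), 1681) = Mul(Mul(6, Rational(1, 4), 3), 1681) = Mul(Rational(9, 2), 1681) = Rational(15129, 2)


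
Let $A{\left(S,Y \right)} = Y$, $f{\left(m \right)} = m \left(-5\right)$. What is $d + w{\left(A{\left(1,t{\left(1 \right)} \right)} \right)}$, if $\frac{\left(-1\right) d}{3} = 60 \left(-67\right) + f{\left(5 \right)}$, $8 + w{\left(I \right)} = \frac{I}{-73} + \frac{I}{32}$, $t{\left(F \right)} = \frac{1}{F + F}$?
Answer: $\frac{56657385}{4672} \approx 12127.0$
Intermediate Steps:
$f{\left(m \right)} = - 5 m$
$t{\left(F \right)} = \frac{1}{2 F}$
$w{\left(I \right)} = -8 + \frac{41 I}{2336}$ ($w{\left(I \right)} = -8 + \left(\frac{I}{-73} + \frac{I}{32}\right) = -8 + \left(I \left(- \frac{1}{73}\right) + I \frac{1}{32}\right) = -8 + \left(- \frac{I}{73} + \frac{I}{32}\right) = -8 + \frac{41 I}{2336}$)
$d = 12135$ ($d = - 3 \left(60 \left(-67\right) - 25\right) = - 3 \left(-4020 - 25\right) = \left(-3\right) \left(-4045\right) = 12135$)
$d + w{\left(A{\left(1,t{\left(1 \right)} \right)} \right)} = 12135 - \left(8 - \frac{41 \frac{1}{2 \cdot 1}}{2336}\right) = 12135 - \left(8 - \frac{41 \cdot \frac{1}{2} \cdot 1}{2336}\right) = 12135 + \left(-8 + \frac{41}{2336} \cdot \frac{1}{2}\right) = 12135 + \left(-8 + \frac{41}{4672}\right) = 12135 - \frac{37335}{4672} = \frac{56657385}{4672}$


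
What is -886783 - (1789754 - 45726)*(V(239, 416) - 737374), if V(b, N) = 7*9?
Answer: 1285890141925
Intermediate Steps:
V(b, N) = 63
-886783 - (1789754 - 45726)*(V(239, 416) - 737374) = -886783 - (1789754 - 45726)*(63 - 737374) = -886783 - 1744028*(-737311) = -886783 - 1*(-1285891028708) = -886783 + 1285891028708 = 1285890141925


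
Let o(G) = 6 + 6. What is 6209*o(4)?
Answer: 74508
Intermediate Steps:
o(G) = 12
6209*o(4) = 6209*12 = 74508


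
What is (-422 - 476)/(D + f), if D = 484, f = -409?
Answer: -898/75 ≈ -11.973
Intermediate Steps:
(-422 - 476)/(D + f) = (-422 - 476)/(484 - 409) = -898/75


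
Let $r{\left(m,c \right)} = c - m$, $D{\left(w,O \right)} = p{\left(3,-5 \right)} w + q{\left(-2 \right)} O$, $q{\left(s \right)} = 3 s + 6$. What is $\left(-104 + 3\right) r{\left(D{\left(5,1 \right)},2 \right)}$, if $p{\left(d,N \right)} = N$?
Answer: $-2727$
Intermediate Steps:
$q{\left(s \right)} = 6 + 3 s$
$D{\left(w,O \right)} = - 5 w$ ($D{\left(w,O \right)} = - 5 w + \left(6 + 3 \left(-2\right)\right) O = - 5 w + \left(6 - 6\right) O = - 5 w + 0 O = - 5 w + 0 = - 5 w$)
$\left(-104 + 3\right) r{\left(D{\left(5,1 \right)},2 \right)} = \left(-104 + 3\right) \left(2 - \left(-5\right) 5\right) = - 101 \left(2 - -25\right) = - 101 \left(2 + 25\right) = \left(-101\right) 27 = -2727$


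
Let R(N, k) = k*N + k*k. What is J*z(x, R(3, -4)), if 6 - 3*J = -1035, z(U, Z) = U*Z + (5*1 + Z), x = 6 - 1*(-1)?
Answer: 12839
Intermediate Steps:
x = 7 (x = 6 + 1 = 7)
R(N, k) = k² + N*k (R(N, k) = N*k + k² = k² + N*k)
z(U, Z) = 5 + Z + U*Z (z(U, Z) = U*Z + (5 + Z) = 5 + Z + U*Z)
J = 347 (J = 2 - ⅓*(-1035) = 2 + 345 = 347)
J*z(x, R(3, -4)) = 347*(5 - 4*(3 - 4) + 7*(-4*(3 - 4))) = 347*(5 - 4*(-1) + 7*(-4*(-1))) = 347*(5 + 4 + 7*4) = 347*(5 + 4 + 28) = 347*37 = 12839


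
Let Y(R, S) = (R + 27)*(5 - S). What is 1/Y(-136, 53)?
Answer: 1/5232 ≈ 0.00019113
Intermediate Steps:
Y(R, S) = (5 - S)*(27 + R) (Y(R, S) = (27 + R)*(5 - S) = (5 - S)*(27 + R))
1/Y(-136, 53) = 1/(135 - 27*53 + 5*(-136) - 1*(-136)*53) = 1/(135 - 1431 - 680 + 7208) = 1/5232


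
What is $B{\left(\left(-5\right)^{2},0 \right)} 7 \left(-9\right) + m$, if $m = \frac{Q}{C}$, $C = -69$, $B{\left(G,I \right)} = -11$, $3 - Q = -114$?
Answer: $\frac{15900}{23} \approx 691.3$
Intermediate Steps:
$Q = 117$ ($Q = 3 - -114 = 3 + 114 = 117$)
$m = - \frac{39}{23}$ ($m = \frac{117}{-69} = 117 \left(- \frac{1}{69}\right) = - \frac{39}{23} \approx -1.6957$)
$B{\left(\left(-5\right)^{2},0 \right)} 7 \left(-9\right) + m = - 11 \cdot 7 \left(-9\right) - \frac{39}{23} = \left(-11\right) \left(-63\right) - \frac{39}{23} = 693 - \frac{39}{23} = \frac{15900}{23}$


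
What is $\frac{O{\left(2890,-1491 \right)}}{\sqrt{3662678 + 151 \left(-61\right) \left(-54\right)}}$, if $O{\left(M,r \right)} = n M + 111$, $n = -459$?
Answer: $- \frac{1326399 \sqrt{1040018}}{2080036} \approx -650.32$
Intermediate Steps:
$O{\left(M,r \right)} = 111 - 459 M$ ($O{\left(M,r \right)} = - 459 M + 111 = 111 - 459 M$)
$\frac{O{\left(2890,-1491 \right)}}{\sqrt{3662678 + 151 \left(-61\right) \left(-54\right)}} = \frac{111 - 1326510}{\sqrt{3662678 + 151 \left(-61\right) \left(-54\right)}} = \frac{111 - 1326510}{\sqrt{3662678 - -497394}} = - \frac{1326399}{\sqrt{3662678 + 497394}} = - \frac{1326399}{\sqrt{4160072}} = - \frac{1326399}{2 \sqrt{1040018}} = - 1326399 \frac{\sqrt{1040018}}{2080036} = - \frac{1326399 \sqrt{1040018}}{2080036}$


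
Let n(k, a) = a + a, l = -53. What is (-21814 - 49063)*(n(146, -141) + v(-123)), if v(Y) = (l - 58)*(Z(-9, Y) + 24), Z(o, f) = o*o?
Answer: 846058749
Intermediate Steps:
n(k, a) = 2*a
Z(o, f) = o²
v(Y) = -11655 (v(Y) = (-53 - 58)*((-9)² + 24) = -111*(81 + 24) = -111*105 = -11655)
(-21814 - 49063)*(n(146, -141) + v(-123)) = (-21814 - 49063)*(2*(-141) - 11655) = -70877*(-282 - 11655) = -70877*(-11937) = 846058749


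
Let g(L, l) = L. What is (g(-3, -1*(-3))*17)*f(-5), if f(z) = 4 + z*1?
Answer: 51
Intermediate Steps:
f(z) = 4 + z
(g(-3, -1*(-3))*17)*f(-5) = (-3*17)*(4 - 5) = -51*(-1) = 51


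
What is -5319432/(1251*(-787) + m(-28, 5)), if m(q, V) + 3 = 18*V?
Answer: 886572/164075 ≈ 5.4035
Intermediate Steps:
m(q, V) = -3 + 18*V
-5319432/(1251*(-787) + m(-28, 5)) = -5319432/(1251*(-787) + (-3 + 18*5)) = -5319432/(-984537 + (-3 + 90)) = -5319432/(-984537 + 87) = -5319432/(-984450) = -5319432*(-1/984450) = 886572/164075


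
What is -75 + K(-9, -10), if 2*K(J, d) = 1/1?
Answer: -149/2 ≈ -74.500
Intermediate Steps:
K(J, d) = 1/2 (K(J, d) = (1/1)/2 = (1*1)/2 = (1/2)*1 = 1/2)
-75 + K(-9, -10) = -75 + 1/2 = -149/2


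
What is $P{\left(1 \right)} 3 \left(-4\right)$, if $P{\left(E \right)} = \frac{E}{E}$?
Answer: $-12$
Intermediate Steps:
$P{\left(E \right)} = 1$
$P{\left(1 \right)} 3 \left(-4\right) = 1 \cdot 3 \left(-4\right) = 3 \left(-4\right) = -12$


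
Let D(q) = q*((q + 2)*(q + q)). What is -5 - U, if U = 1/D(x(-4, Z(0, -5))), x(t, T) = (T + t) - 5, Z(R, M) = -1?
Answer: -7999/1600 ≈ -4.9994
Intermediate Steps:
x(t, T) = -5 + T + t
D(q) = 2*q²*(2 + q) (D(q) = q*((2 + q)*(2*q)) = q*(2*q*(2 + q)) = 2*q²*(2 + q))
U = -1/1600 (U = 1/(2*(-5 - 1 - 4)²*(2 + (-5 - 1 - 4))) = 1/(2*(-10)²*(2 - 10)) = 1/(2*100*(-8)) = 1/(-1600) = -1/1600 ≈ -0.00062500)
-5 - U = -5 - 1*(-1/1600) = -5 + 1/1600 = -7999/1600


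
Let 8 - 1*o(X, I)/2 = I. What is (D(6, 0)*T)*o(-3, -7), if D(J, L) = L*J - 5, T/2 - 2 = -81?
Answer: 23700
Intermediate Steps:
T = -158 (T = 4 + 2*(-81) = 4 - 162 = -158)
D(J, L) = -5 + J*L (D(J, L) = J*L - 5 = -5 + J*L)
o(X, I) = 16 - 2*I
(D(6, 0)*T)*o(-3, -7) = ((-5 + 6*0)*(-158))*(16 - 2*(-7)) = ((-5 + 0)*(-158))*(16 + 14) = -5*(-158)*30 = 790*30 = 23700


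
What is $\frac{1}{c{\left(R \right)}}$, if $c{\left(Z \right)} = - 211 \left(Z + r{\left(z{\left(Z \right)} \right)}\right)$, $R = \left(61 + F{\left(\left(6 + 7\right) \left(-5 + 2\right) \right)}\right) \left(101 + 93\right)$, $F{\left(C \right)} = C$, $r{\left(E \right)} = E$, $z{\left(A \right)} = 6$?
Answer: $- \frac{1}{901814} \approx -1.1089 \cdot 10^{-6}$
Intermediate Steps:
$R = 4268$ ($R = \left(61 + \left(6 + 7\right) \left(-5 + 2\right)\right) \left(101 + 93\right) = \left(61 + 13 \left(-3\right)\right) 194 = \left(61 - 39\right) 194 = 22 \cdot 194 = 4268$)
$c{\left(Z \right)} = -1266 - 211 Z$ ($c{\left(Z \right)} = - 211 \left(Z + 6\right) = - 211 \left(6 + Z\right) = -1266 - 211 Z$)
$\frac{1}{c{\left(R \right)}} = \frac{1}{-1266 - 900548} = \frac{1}{-901814} = - \frac{1}{901814}$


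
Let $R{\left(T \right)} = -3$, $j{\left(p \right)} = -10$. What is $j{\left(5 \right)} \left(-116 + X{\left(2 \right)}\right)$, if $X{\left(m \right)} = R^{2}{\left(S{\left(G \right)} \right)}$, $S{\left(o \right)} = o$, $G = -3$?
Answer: $1070$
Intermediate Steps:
$X{\left(m \right)} = 9$ ($X{\left(m \right)} = \left(-3\right)^{2} = 9$)
$j{\left(5 \right)} \left(-116 + X{\left(2 \right)}\right) = - 10 \left(-116 + 9\right) = \left(-10\right) \left(-107\right) = 1070$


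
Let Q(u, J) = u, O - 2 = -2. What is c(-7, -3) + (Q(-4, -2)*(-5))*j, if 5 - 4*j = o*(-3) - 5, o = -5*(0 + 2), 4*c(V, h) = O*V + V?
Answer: -407/4 ≈ -101.75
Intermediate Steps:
O = 0 (O = 2 - 2 = 0)
c(V, h) = V/4 (c(V, h) = (0*V + V)/4 = (0 + V)/4 = V/4)
o = -10 (o = -5*2 = -10)
j = -5 (j = 5/4 - (-10*(-3) - 5)/4 = 5/4 - (30 - 5)/4 = 5/4 - 1/4*25 = 5/4 - 25/4 = -5)
c(-7, -3) + (Q(-4, -2)*(-5))*j = (1/4)*(-7) - 4*(-5)*(-5) = -7/4 + 20*(-5) = -7/4 - 100 = -407/4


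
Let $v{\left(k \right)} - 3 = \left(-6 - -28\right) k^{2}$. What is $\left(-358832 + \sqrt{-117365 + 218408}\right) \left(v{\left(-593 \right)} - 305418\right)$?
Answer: $-2666431432016 + 22292589 \sqrt{11227} \approx -2.6641 \cdot 10^{12}$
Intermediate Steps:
$v{\left(k \right)} = 3 + 22 k^{2}$ ($v{\left(k \right)} = 3 + \left(-6 - -28\right) k^{2} = 3 + \left(-6 + 28\right) k^{2} = 3 + 22 k^{2}$)
$\left(-358832 + \sqrt{-117365 + 218408}\right) \left(v{\left(-593 \right)} - 305418\right) = \left(-358832 + \sqrt{-117365 + 218408}\right) \left(\left(3 + 22 \left(-593\right)^{2}\right) - 305418\right) = \left(-358832 + \sqrt{101043}\right) \left(\left(3 + 22 \cdot 351649\right) - 305418\right) = \left(-358832 + 3 \sqrt{11227}\right) \left(\left(3 + 7736278\right) - 305418\right) = \left(-358832 + 3 \sqrt{11227}\right) \left(7736281 - 305418\right) = \left(-358832 + 3 \sqrt{11227}\right) 7430863 = -2666431432016 + 22292589 \sqrt{11227}$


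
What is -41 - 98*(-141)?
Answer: 13777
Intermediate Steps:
-41 - 98*(-141) = -41 + 13818 = 13777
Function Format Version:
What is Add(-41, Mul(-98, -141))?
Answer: 13777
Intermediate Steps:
Add(-41, Mul(-98, -141)) = Add(-41, 13818) = 13777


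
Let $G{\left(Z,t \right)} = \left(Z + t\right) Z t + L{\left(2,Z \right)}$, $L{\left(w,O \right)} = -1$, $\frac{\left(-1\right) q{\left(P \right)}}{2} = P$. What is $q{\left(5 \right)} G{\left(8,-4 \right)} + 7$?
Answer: $1297$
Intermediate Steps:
$q{\left(P \right)} = - 2 P$
$G{\left(Z,t \right)} = -1 + Z t \left(Z + t\right)$ ($G{\left(Z,t \right)} = \left(Z + t\right) Z t - 1 = Z \left(Z + t\right) t - 1 = Z t \left(Z + t\right) - 1 = -1 + Z t \left(Z + t\right)$)
$q{\left(5 \right)} G{\left(8,-4 \right)} + 7 = \left(-2\right) 5 \left(-1 + 8 \left(-4\right)^{2} - 4 \cdot 8^{2}\right) + 7 = - 10 \left(-1 + 8 \cdot 16 - 256\right) + 7 = - 10 \left(-1 + 128 - 256\right) + 7 = \left(-10\right) \left(-129\right) + 7 = 1290 + 7 = 1297$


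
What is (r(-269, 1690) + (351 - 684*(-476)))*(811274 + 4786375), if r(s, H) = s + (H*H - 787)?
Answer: 17806003918371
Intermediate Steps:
r(s, H) = -787 + s + H² (r(s, H) = s + (H² - 787) = s + (-787 + H²) = -787 + s + H²)
(r(-269, 1690) + (351 - 684*(-476)))*(811274 + 4786375) = ((-787 - 269 + 1690²) + (351 - 684*(-476)))*(811274 + 4786375) = ((-787 - 269 + 2856100) + (351 + 325584))*5597649 = (2855044 + 325935)*5597649 = 3180979*5597649 = 17806003918371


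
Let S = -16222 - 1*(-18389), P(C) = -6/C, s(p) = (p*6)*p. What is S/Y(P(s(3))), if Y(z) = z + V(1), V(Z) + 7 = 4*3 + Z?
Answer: 19503/53 ≈ 367.98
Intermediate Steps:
s(p) = 6*p**2 (s(p) = (6*p)*p = 6*p**2)
V(Z) = 5 + Z (V(Z) = -7 + (4*3 + Z) = -7 + (12 + Z) = 5 + Z)
S = 2167 (S = -16222 + 18389 = 2167)
Y(z) = 6 + z (Y(z) = z + (5 + 1) = z + 6 = 6 + z)
S/Y(P(s(3))) = 2167/(6 - 6/(6*3**2)) = 2167/(6 - 6/(6*9)) = 2167/(6 - 6/54) = 2167/(6 - 6*1/54) = 2167/(6 - 1/9) = 2167/(53/9) = 2167*(9/53) = 19503/53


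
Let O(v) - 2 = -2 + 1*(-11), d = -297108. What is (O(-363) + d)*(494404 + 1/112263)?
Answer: -16491077937015107/112263 ≈ -1.4690e+11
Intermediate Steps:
O(v) = -11 (O(v) = 2 + (-2 + 1*(-11)) = 2 + (-2 - 11) = 2 - 13 = -11)
(O(-363) + d)*(494404 + 1/112263) = (-11 - 297108)*(494404 + 1/112263) = -297119*(494404 + 1/112263) = -297119*55503276253/112263 = -16491077937015107/112263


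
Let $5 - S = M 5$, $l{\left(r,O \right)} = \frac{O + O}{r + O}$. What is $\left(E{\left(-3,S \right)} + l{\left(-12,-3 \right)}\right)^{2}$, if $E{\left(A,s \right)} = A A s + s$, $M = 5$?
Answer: $\frac{996004}{25} \approx 39840.0$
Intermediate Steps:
$l{\left(r,O \right)} = \frac{2 O}{O + r}$
$S = -20$ ($S = 5 - 5 \cdot 5 = 5 - 25 = -20$)
$E{\left(A,s \right)} = s + s A^{2}$ ($E{\left(A,s \right)} = A^{2} s + s = s A^{2} + s = s + s A^{2}$)
$\left(E{\left(-3,S \right)} + l{\left(-12,-3 \right)}\right)^{2} = \left(- 20 \left(1 + \left(-3\right)^{2}\right) + 2 \left(-3\right) \frac{1}{-3 - 12}\right)^{2} = \left(- 20 \left(1 + 9\right) + 2 \left(-3\right) \frac{1}{-15}\right)^{2} = \left(\left(-20\right) 10 + 2 \left(-3\right) \left(- \frac{1}{15}\right)\right)^{2} = \left(-200 + \frac{2}{5}\right)^{2} = \left(- \frac{998}{5}\right)^{2} = \frac{996004}{25}$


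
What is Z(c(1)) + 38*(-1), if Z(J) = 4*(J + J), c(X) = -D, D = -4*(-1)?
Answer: -70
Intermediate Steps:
D = 4
c(X) = -4 (c(X) = -1*4 = -4)
Z(J) = 8*J (Z(J) = 4*(2*J) = 8*J)
Z(c(1)) + 38*(-1) = 8*(-4) + 38*(-1) = -32 - 38 = -70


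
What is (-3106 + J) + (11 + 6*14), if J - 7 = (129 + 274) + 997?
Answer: -1604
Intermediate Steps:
J = 1407 (J = 7 + ((129 + 274) + 997) = 7 + (403 + 997) = 7 + 1400 = 1407)
(-3106 + J) + (11 + 6*14) = (-3106 + 1407) + (11 + 6*14) = -1699 + (11 + 84) = -1699 + 95 = -1604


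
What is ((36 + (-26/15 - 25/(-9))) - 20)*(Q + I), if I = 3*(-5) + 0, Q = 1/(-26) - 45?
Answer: -92099/90 ≈ -1023.3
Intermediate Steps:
Q = -1171/26 (Q = -1/26 - 45 = -1171/26 ≈ -45.038)
I = -15 (I = -15 + 0 = -15)
((36 + (-26/15 - 25/(-9))) - 20)*(Q + I) = ((36 + (-26/15 - 25/(-9))) - 20)*(-1171/26 - 15) = ((36 + (-26*1/15 - 25*(-1/9))) - 20)*(-1561/26) = ((36 + (-26/15 + 25/9)) - 20)*(-1561/26) = ((36 + 47/45) - 20)*(-1561/26) = (1667/45 - 20)*(-1561/26) = (767/45)*(-1561/26) = -92099/90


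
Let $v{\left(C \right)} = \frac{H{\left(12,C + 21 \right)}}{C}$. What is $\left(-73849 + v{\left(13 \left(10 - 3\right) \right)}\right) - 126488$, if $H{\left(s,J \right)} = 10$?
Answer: $- \frac{18230657}{91} \approx -2.0034 \cdot 10^{5}$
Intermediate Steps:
$v{\left(C \right)} = \frac{10}{C}$
$\left(-73849 + v{\left(13 \left(10 - 3\right) \right)}\right) - 126488 = \left(-73849 + \frac{10}{13 \left(10 - 3\right)}\right) - 126488 = \left(-73849 + \frac{10}{13 \cdot 7}\right) - 126488 = \left(-73849 + \frac{10}{91}\right) - 126488 = - \frac{6720249}{91} - 126488 = - \frac{18230657}{91}$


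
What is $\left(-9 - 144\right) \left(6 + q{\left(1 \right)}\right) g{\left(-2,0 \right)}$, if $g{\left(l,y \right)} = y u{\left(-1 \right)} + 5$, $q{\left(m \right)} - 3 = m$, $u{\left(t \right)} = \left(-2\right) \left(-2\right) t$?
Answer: $-7650$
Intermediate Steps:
$u{\left(t \right)} = 4 t$
$q{\left(m \right)} = 3 + m$
$g{\left(l,y \right)} = 5 - 4 y$ ($g{\left(l,y \right)} = y 4 \left(-1\right) + 5 = y \left(-4\right) + 5 = - 4 y + 5 = 5 - 4 y$)
$\left(-9 - 144\right) \left(6 + q{\left(1 \right)}\right) g{\left(-2,0 \right)} = \left(-9 - 144\right) \left(6 + \left(3 + 1\right)\right) \left(5 - 0\right) = \left(-9 - 144\right) \left(6 + 4\right) \left(5 + 0\right) = - 153 \cdot 10 \cdot 5 = \left(-153\right) 50 = -7650$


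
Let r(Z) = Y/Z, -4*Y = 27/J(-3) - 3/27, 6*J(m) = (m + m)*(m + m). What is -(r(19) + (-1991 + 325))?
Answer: 2279167/1368 ≈ 1666.1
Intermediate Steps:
J(m) = 2*m²/3 (J(m) = ((m + m)*(m + m))/6 = ((2*m)*(2*m))/6 = (4*m²)/6 = 2*m²/3)
Y = -79/72 (Y = -(27/(((⅔)*(-3)²)) - 3/27)/4 = -(27/(((⅔)*9)) - 3*1/27)/4 = -(27/6 - ⅑)/4 = -(27*(⅙) - ⅑)/4 = -(9/2 - ⅑)/4 = -¼*79/18 = -79/72 ≈ -1.0972)
r(Z) = -79/(72*Z)
-(r(19) + (-1991 + 325)) = -(-79/72/19 + (-1991 + 325)) = -(-79/72*1/19 - 1666) = -(-79/1368 - 1666) = -1*(-2279167/1368) = 2279167/1368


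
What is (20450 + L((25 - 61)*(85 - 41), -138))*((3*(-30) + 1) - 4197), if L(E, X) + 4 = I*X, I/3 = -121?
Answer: -302334440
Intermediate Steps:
I = -363 (I = 3*(-121) = -363)
L(E, X) = -4 - 363*X
(20450 + L((25 - 61)*(85 - 41), -138))*((3*(-30) + 1) - 4197) = (20450 + (-4 - 363*(-138)))*((3*(-30) + 1) - 4197) = (20450 + (-4 + 50094))*((-90 + 1) - 4197) = (20450 + 50090)*(-89 - 4197) = 70540*(-4286) = -302334440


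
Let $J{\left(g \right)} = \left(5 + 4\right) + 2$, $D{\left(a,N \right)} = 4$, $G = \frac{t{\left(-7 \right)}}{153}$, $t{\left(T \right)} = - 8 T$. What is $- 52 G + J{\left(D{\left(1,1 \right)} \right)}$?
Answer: $- \frac{1229}{153} \approx -8.0327$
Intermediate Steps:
$G = \frac{56}{153}$ ($G = \frac{\left(-8\right) \left(-7\right)}{153} = 56 \cdot \frac{1}{153} = \frac{56}{153} \approx 0.36601$)
$J{\left(g \right)} = 11$ ($J{\left(g \right)} = 9 + 2 = 11$)
$- 52 G + J{\left(D{\left(1,1 \right)} \right)} = \left(-52\right) \frac{56}{153} + 11 = - \frac{2912}{153} + 11 = - \frac{1229}{153}$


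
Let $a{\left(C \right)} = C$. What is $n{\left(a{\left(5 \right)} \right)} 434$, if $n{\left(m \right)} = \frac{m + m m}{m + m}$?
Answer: $1302$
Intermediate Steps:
$n{\left(m \right)} = \frac{m + m^{2}}{2 m}$
$n{\left(a{\left(5 \right)} \right)} 434 = \left(\frac{1}{2} + \frac{1}{2} \cdot 5\right) 434 = \left(\frac{1}{2} + \frac{5}{2}\right) 434 = 3 \cdot 434 = 1302$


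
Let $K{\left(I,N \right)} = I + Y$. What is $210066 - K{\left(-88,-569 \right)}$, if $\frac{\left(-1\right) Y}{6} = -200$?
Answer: $208954$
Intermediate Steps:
$Y = 1200$ ($Y = \left(-6\right) \left(-200\right) = 1200$)
$K{\left(I,N \right)} = 1200 + I$ ($K{\left(I,N \right)} = I + 1200 = 1200 + I$)
$210066 - K{\left(-88,-569 \right)} = 210066 - \left(1200 - 88\right) = 210066 - 1112 = 208954$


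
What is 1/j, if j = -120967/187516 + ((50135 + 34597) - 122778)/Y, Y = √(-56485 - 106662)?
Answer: -75524568507916/1038768945559045771 - 27301693331424*I*√163147/1038768945559045771 ≈ -7.2706e-5 - 0.010616*I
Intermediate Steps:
Y = I*√163147 (Y = √(-163147) = I*√163147 ≈ 403.91*I)
j = -17281/26788 + 38046*I*√163147/163147 (j = -120967/187516 + ((50135 + 34597) - 122778)/((I*√163147)) = -120967*1/187516 + (84732 - 122778)*(-I*√163147/163147) = -17281/26788 - (-38046)*I*√163147/163147 = -17281/26788 + 38046*I*√163147/163147 ≈ -0.6451 + 94.193*I)
1/j = 1/(-17281/26788 + 38046*I*√163147/163147)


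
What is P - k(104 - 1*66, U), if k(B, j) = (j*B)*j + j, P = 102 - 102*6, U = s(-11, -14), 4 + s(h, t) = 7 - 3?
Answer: -510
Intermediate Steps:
s(h, t) = 0 (s(h, t) = -4 + (7 - 3) = -4 + 4 = 0)
U = 0
P = -510 (P = 102 - 612 = -510)
k(B, j) = j + B*j**2 (k(B, j) = (B*j)*j + j = B*j**2 + j = j + B*j**2)
P - k(104 - 1*66, U) = -510 - 0*(1 + (104 - 1*66)*0) = -510 - 0*(1 + (104 - 66)*0) = -510 - 0*(1 + 38*0) = -510 - 0*(1 + 0) = -510 - 0 = -510 - 1*0 = -510 + 0 = -510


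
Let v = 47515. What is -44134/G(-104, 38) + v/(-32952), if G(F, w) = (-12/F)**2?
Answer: -327703213201/98856 ≈ -3.3150e+6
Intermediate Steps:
G(F, w) = 144/F**2
-44134/G(-104, 38) + v/(-32952) = -44134/(144/(-104)**2) + 47515/(-32952) = -44134/(144*(1/10816)) + 47515*(-1/32952) = -44134/9/676 - 47515/32952 = -44134*676/9 - 47515/32952 = -29834584/9 - 47515/32952 = -327703213201/98856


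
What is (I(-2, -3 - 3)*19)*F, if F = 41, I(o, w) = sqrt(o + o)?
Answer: 1558*I ≈ 1558.0*I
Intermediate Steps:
I(o, w) = sqrt(2)*sqrt(o) (I(o, w) = sqrt(2*o) = sqrt(2)*sqrt(o))
(I(-2, -3 - 3)*19)*F = ((sqrt(2)*sqrt(-2))*19)*41 = ((sqrt(2)*(I*sqrt(2)))*19)*41 = ((2*I)*19)*41 = (38*I)*41 = 1558*I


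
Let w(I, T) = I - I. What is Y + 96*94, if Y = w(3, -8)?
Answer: 9024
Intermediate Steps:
w(I, T) = 0
Y = 0
Y + 96*94 = 0 + 96*94 = 0 + 9024 = 9024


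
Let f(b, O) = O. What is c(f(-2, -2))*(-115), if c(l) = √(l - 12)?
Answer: -115*I*√14 ≈ -430.29*I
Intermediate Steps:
c(l) = √(-12 + l)
c(f(-2, -2))*(-115) = √(-12 - 2)*(-115) = √(-14)*(-115) = (I*√14)*(-115) = -115*I*√14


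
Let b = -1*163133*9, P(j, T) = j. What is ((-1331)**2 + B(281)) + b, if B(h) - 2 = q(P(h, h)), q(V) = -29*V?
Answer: 295217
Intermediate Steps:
b = -1468197 (b = -163133*9 = -1468197)
B(h) = 2 - 29*h
((-1331)**2 + B(281)) + b = ((-1331)**2 + (2 - 29*281)) - 1468197 = (1771561 + (2 - 8149)) - 1468197 = (1771561 - 8147) - 1468197 = 1763414 - 1468197 = 295217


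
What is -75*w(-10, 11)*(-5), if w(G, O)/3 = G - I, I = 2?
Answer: -13500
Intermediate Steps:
w(G, O) = -6 + 3*G (w(G, O) = 3*(G - 1*2) = 3*(G - 2) = 3*(-2 + G) = -6 + 3*G)
-75*w(-10, 11)*(-5) = -75*(-6 + 3*(-10))*(-5) = -75*(-6 - 30)*(-5) = -75*(-36)*(-5) = 2700*(-5) = -13500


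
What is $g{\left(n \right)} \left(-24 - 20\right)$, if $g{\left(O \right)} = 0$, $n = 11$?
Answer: $0$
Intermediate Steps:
$g{\left(n \right)} \left(-24 - 20\right) = 0 \left(-24 - 20\right) = 0 \left(-44\right) = 0$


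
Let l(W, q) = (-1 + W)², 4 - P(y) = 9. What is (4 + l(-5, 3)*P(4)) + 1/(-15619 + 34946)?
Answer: -3401551/19327 ≈ -176.00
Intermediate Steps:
P(y) = -5 (P(y) = 4 - 1*9 = 4 - 9 = -5)
(4 + l(-5, 3)*P(4)) + 1/(-15619 + 34946) = (4 + (-1 - 5)²*(-5)) + 1/(-15619 + 34946) = (4 + (-6)²*(-5)) + 1/19327 = (4 + 36*(-5)) + 1/19327 = (4 - 180) + 1/19327 = -176 + 1/19327 = -3401551/19327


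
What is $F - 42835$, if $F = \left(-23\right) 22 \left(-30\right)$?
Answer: $-27655$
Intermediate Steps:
$F = 15180$ ($F = \left(-506\right) \left(-30\right) = 15180$)
$F - 42835 = 15180 - 42835 = -27655$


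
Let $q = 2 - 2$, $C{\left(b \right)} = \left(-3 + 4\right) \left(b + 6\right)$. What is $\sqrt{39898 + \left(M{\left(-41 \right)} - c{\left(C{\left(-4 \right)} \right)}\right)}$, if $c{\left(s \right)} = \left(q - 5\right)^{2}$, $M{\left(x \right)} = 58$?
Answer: $\sqrt{39931} \approx 199.83$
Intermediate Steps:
$C{\left(b \right)} = 6 + b$ ($C{\left(b \right)} = 1 \left(6 + b\right) = 6 + b$)
$q = 0$
$c{\left(s \right)} = 25$ ($c{\left(s \right)} = \left(0 - 5\right)^{2} = \left(-5\right)^{2} = 25$)
$\sqrt{39898 + \left(M{\left(-41 \right)} - c{\left(C{\left(-4 \right)} \right)}\right)} = \sqrt{39898 + \left(58 - 25\right)} = \sqrt{39898 + 33} = \sqrt{39931}$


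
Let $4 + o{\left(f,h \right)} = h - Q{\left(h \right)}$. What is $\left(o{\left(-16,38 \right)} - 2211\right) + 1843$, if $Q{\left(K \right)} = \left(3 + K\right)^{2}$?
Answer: $-2015$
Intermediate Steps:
$o{\left(f,h \right)} = -4 + h - \left(3 + h\right)^{2}$ ($o{\left(f,h \right)} = -4 + \left(h - \left(3 + h\right)^{2}\right) = -4 + h - \left(3 + h\right)^{2}$)
$\left(o{\left(-16,38 \right)} - 2211\right) + 1843 = \left(\left(-4 + 38 - \left(3 + 38\right)^{2}\right) - 2211\right) + 1843 = \left(\left(-4 + 38 - 41^{2}\right) - 2211\right) + 1843 = \left(\left(-4 + 38 - 1681\right) - 2211\right) + 1843 = \left(-1647 - 2211\right) + 1843 = -3858 + 1843 = -2015$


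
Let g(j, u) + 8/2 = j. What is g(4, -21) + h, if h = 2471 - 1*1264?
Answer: 1207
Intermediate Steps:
g(j, u) = -4 + j
h = 1207 (h = 2471 - 1264 = 1207)
g(4, -21) + h = (-4 + 4) + 1207 = 0 + 1207 = 1207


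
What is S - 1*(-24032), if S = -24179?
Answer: -147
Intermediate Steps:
S - 1*(-24032) = -24179 - 1*(-24032) = -24179 + 24032 = -147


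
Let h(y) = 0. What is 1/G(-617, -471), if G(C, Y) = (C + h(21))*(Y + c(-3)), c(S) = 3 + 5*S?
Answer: 1/298011 ≈ 3.3556e-6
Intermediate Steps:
G(C, Y) = C*(-12 + Y) (G(C, Y) = (C + 0)*(Y + (3 + 5*(-3))) = C*(Y + (3 - 15)) = C*(Y - 12) = C*(-12 + Y))
1/G(-617, -471) = 1/(-617*(-12 - 471)) = 1/(-617*(-483)) = 1/298011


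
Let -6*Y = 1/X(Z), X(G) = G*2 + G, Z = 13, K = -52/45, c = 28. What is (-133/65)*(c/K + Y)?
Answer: 754243/15210 ≈ 49.589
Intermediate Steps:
K = -52/45 (K = -52*1/45 = -52/45 ≈ -1.1556)
X(G) = 3*G (X(G) = 2*G + G = 3*G)
Y = -1/234 (Y = -1/(6*(3*13)) = -⅙/39 = -⅙*1/39 = -1/234 ≈ -0.0042735)
(-133/65)*(c/K + Y) = (-133/65)*(28/(-52/45) - 1/234) = (-133*1/65)*(28*(-45/52) - 1/234) = -133*(-315/13 - 1/234)/65 = -133/65*(-5671/234) = 754243/15210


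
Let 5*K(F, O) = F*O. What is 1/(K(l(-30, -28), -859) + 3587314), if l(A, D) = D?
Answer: 5/17960622 ≈ 2.7839e-7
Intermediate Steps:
K(F, O) = F*O/5 (K(F, O) = (F*O)/5 = F*O/5)
1/(K(l(-30, -28), -859) + 3587314) = 1/((1/5)*(-28)*(-859) + 3587314) = 1/(24052/5 + 3587314) = 1/(17960622/5) = 5/17960622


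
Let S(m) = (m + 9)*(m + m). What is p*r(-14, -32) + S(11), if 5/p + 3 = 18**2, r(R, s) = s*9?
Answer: 46600/107 ≈ 435.51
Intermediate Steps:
r(R, s) = 9*s
S(m) = 2*m*(9 + m) (S(m) = (9 + m)*(2*m) = 2*m*(9 + m))
p = 5/321 (p = 5/(-3 + 18**2) = 5/(-3 + 324) = 5/321 ≈ 0.015576)
p*r(-14, -32) + S(11) = 5*(9*(-32))/321 + 2*11*(9 + 11) = (5/321)*(-288) + 2*11*20 = -480/107 + 440 = 46600/107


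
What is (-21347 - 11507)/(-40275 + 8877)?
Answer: 16427/15699 ≈ 1.0464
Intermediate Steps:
(-21347 - 11507)/(-40275 + 8877) = -32854/(-31398) = -32854*(-1/31398) = 16427/15699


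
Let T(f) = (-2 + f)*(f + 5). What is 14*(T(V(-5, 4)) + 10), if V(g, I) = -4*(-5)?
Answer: 6440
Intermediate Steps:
V(g, I) = 20
T(f) = (-2 + f)*(5 + f)
14*(T(V(-5, 4)) + 10) = 14*((-10 + 20² + 3*20) + 10) = 14*((-10 + 400 + 60) + 10) = 14*(450 + 10) = 14*460 = 6440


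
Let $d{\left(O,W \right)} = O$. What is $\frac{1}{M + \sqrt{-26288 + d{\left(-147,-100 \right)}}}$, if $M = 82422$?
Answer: $\frac{82422}{6793412519} - \frac{i \sqrt{26435}}{6793412519} \approx 1.2133 \cdot 10^{-5} - 2.3933 \cdot 10^{-8} i$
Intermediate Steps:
$\frac{1}{M + \sqrt{-26288 + d{\left(-147,-100 \right)}}} = \frac{1}{82422 + \sqrt{-26288 - 147}} = \frac{1}{82422 + \sqrt{-26435}} = \frac{1}{82422 + i \sqrt{26435}}$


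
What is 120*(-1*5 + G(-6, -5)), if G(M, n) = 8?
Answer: 360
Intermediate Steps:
120*(-1*5 + G(-6, -5)) = 120*(-1*5 + 8) = 120*(-5 + 8) = 120*3 = 360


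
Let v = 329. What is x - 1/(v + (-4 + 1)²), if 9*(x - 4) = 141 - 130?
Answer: 15877/3042 ≈ 5.2193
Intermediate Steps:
x = 47/9 (x = 4 + (141 - 130)/9 = 4 + (⅑)*11 = 4 + 11/9 = 47/9 ≈ 5.2222)
x - 1/(v + (-4 + 1)²) = 47/9 - 1/(329 + (-4 + 1)²) = 47/9 - 1/(329 + (-3)²) = 47/9 - 1/(329 + 9) = 47/9 - 1/338 = 15877/3042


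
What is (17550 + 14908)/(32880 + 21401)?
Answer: 32458/54281 ≈ 0.59796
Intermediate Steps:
(17550 + 14908)/(32880 + 21401) = 32458/54281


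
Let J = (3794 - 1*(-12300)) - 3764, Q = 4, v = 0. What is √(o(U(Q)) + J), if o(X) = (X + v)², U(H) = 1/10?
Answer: √1233001/10 ≈ 111.04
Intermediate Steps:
U(H) = ⅒
J = 12330 (J = (3794 + 12300) - 3764 = 16094 - 3764 = 12330)
o(X) = X² (o(X) = (X + 0)² = X²)
√(o(U(Q)) + J) = √((⅒)² + 12330) = √(1/100 + 12330) = √(1233001/100) = √1233001/10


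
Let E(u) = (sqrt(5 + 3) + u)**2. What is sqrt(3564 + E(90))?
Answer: 2*sqrt(2918 + 90*sqrt(2)) ≈ 110.37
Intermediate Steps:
E(u) = (u + 2*sqrt(2))**2 (E(u) = (sqrt(8) + u)**2 = (2*sqrt(2) + u)**2 = (u + 2*sqrt(2))**2)
sqrt(3564 + E(90)) = sqrt(3564 + (90 + 2*sqrt(2))**2)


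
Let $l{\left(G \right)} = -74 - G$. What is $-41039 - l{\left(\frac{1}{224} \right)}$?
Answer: $- \frac{9176159}{224} \approx -40965.0$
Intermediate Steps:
$-41039 - l{\left(\frac{1}{224} \right)} = -41039 - \left(-74 - \frac{1}{224}\right) = -41039 - - \frac{16577}{224} = -41039 + \frac{16577}{224} = - \frac{9176159}{224}$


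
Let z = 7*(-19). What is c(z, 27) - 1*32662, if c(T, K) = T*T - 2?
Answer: -14975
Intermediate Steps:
z = -133
c(T, K) = -2 + T² (c(T, K) = T² - 2 = -2 + T²)
c(z, 27) - 1*32662 = (-2 + (-133)²) - 1*32662 = (-2 + 17689) - 32662 = 17687 - 32662 = -14975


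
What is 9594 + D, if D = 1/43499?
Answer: 417329407/43499 ≈ 9594.0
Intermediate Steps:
D = 1/43499 ≈ 2.2989e-5
9594 + D = 9594 + 1/43499 = 417329407/43499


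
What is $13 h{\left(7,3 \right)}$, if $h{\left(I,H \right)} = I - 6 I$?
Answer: $-455$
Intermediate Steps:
$h{\left(I,H \right)} = - 5 I$ ($h{\left(I,H \right)} = I - 6 I = - 5 I$)
$13 h{\left(7,3 \right)} = 13 \left(\left(-5\right) 7\right) = 13 \left(-35\right) = -455$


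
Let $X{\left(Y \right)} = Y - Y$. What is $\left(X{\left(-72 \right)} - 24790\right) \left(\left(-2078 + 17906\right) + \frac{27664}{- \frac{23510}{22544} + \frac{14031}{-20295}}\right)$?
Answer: $\frac{2022494590520}{657919} \approx 3.0741 \cdot 10^{6}$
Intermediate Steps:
$X{\left(Y \right)} = 0$
$\left(X{\left(-72 \right)} - 24790\right) \left(\left(-2078 + 17906\right) + \frac{27664}{- \frac{23510}{22544} + \frac{14031}{-20295}}\right) = \left(0 - 24790\right) \left(\left(-2078 + 17906\right) + \frac{27664}{- \frac{23510}{22544} + \frac{14031}{-20295}}\right) = - 24790 \left(15828 + \frac{27664}{\left(-23510\right) \frac{1}{22544} + 14031 \left(- \frac{1}{20295}\right)}\right) = - 24790 \left(15828 + \frac{27664}{- \frac{11755}{11272} - \frac{1559}{2255}}\right) = - 24790 \left(15828 + \frac{27664}{- \frac{44080573}{25418360}}\right) = - 24790 \left(15828 + 27664 \left(- \frac{25418360}{44080573}\right)\right) = - 24790 \left(15828 - \frac{703173511040}{44080573}\right) = \left(-24790\right) \left(- \frac{5466201596}{44080573}\right) = \frac{2022494590520}{657919}$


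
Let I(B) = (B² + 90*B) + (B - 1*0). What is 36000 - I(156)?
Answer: -2532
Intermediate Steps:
I(B) = B² + 91*B (I(B) = (B² + 90*B) + (B + 0) = (B² + 90*B) + B = B² + 91*B)
36000 - I(156) = 36000 - 156*(91 + 156) = 36000 - 156*247 = 36000 - 1*38532 = 36000 - 38532 = -2532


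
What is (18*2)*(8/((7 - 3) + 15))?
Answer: 288/19 ≈ 15.158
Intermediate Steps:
(18*2)*(8/((7 - 3) + 15)) = 36*(8/(4 + 15)) = 36*(8/19) = 288/19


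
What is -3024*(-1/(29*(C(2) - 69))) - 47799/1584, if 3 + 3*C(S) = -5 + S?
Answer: -11467573/362384 ≈ -31.645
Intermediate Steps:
C(S) = -8/3 + S/3 (C(S) = -1 + (-5 + S)/3 = -1 + (-5/3 + S/3) = -8/3 + S/3)
-3024*(-1/(29*(C(2) - 69))) - 47799/1584 = -3024*(-1/(29*((-8/3 + (⅓)*2) - 69))) - 47799/1584 = -3024*(-1/(29*((-8/3 + ⅔) - 69))) - 47799*1/1584 = -3024*(-1/(29*(-2 - 69))) - 5311/176 = -3024/((-71*(-29))) - 5311/176 = -3024/2059 - 5311/176 = -11467573/362384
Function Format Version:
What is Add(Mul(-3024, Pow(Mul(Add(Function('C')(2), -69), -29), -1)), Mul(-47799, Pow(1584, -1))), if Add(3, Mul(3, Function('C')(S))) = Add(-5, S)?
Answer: Rational(-11467573, 362384) ≈ -31.645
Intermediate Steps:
Function('C')(S) = Add(Rational(-8, 3), Mul(Rational(1, 3), S)) (Function('C')(S) = Add(-1, Mul(Rational(1, 3), Add(-5, S))) = Add(-1, Add(Rational(-5, 3), Mul(Rational(1, 3), S))) = Add(Rational(-8, 3), Mul(Rational(1, 3), S)))
Add(Mul(-3024, Pow(Mul(Add(Function('C')(2), -69), -29), -1)), Mul(-47799, Pow(1584, -1))) = Add(Mul(-3024, Pow(Mul(Add(Add(Rational(-8, 3), Mul(Rational(1, 3), 2)), -69), -29), -1)), Mul(-47799, Pow(1584, -1))) = Add(Mul(-3024, Pow(Mul(Add(Add(Rational(-8, 3), Rational(2, 3)), -69), -29), -1)), Mul(-47799, Rational(1, 1584))) = Add(Mul(-3024, Pow(Mul(Add(-2, -69), -29), -1)), Rational(-5311, 176)) = Add(Mul(-3024, Pow(Mul(-71, -29), -1)), Rational(-5311, 176)) = Add(Mul(-3024, Pow(2059, -1)), Rational(-5311, 176)) = Add(Mul(-3024, Rational(1, 2059)), Rational(-5311, 176)) = Add(Rational(-3024, 2059), Rational(-5311, 176)) = Rational(-11467573, 362384)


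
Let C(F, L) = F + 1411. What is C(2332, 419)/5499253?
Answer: 3743/5499253 ≈ 0.00068064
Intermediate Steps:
C(F, L) = 1411 + F
C(2332, 419)/5499253 = (1411 + 2332)/5499253 = 3743*(1/5499253) = 3743/5499253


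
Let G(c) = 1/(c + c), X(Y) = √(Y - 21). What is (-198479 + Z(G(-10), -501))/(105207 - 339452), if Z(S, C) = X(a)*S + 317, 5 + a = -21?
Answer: 198162/234245 + I*√47/4684900 ≈ 0.84596 + 1.4634e-6*I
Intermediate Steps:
a = -26 (a = -5 - 21 = -26)
X(Y) = √(-21 + Y)
G(c) = 1/(2*c)
Z(S, C) = 317 + I*S*√47 (Z(S, C) = √(-21 - 26)*S + 317 = √(-47)*S + 317 = (I*√47)*S + 317 = I*S*√47 + 317 = 317 + I*S*√47)
(-198479 + Z(G(-10), -501))/(105207 - 339452) = (-198479 + (317 + I*((½)/(-10))*√47))/(105207 - 339452) = (-198479 + (317 + I*((½)*(-⅒))*√47))/(-234245) = (-198479 + (317 + I*(-1/20)*√47))*(-1/234245) = (-198479 + (317 - I*√47/20))*(-1/234245) = (-198162 - I*√47/20)*(-1/234245) = 198162/234245 + I*√47/4684900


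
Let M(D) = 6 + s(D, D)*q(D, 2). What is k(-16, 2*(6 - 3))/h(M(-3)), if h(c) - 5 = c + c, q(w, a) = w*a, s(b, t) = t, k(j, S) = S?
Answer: 6/53 ≈ 0.11321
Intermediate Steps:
q(w, a) = a*w
M(D) = 6 + 2*D² (M(D) = 6 + D*(2*D) = 6 + 2*D²)
h(c) = 5 + 2*c (h(c) = 5 + (c + c) = 5 + 2*c)
k(-16, 2*(6 - 3))/h(M(-3)) = (2*(6 - 3))/(5 + 2*(6 + 2*(-3)²)) = (2*3)/(5 + 2*(6 + 2*9)) = 6/(5 + 2*(6 + 18)) = 6/(5 + 2*24) = 6/(5 + 48) = 6/53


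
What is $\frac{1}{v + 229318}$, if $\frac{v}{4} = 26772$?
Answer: $\frac{1}{336406} \approx 2.9726 \cdot 10^{-6}$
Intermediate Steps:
$v = 107088$ ($v = 4 \cdot 26772 = 107088$)
$\frac{1}{v + 229318} = \frac{1}{107088 + 229318} = \frac{1}{336406}$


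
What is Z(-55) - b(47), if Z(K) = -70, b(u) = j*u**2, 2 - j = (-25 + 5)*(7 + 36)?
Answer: -1904228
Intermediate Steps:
j = 862 (j = 2 - (-25 + 5)*(7 + 36) = 2 - (-20)*43 = 2 - 1*(-860) = 2 + 860 = 862)
b(u) = 862*u**2
Z(-55) - b(47) = -70 - 862*47**2 = -70 - 862*2209 = -70 - 1*1904158 = -70 - 1904158 = -1904228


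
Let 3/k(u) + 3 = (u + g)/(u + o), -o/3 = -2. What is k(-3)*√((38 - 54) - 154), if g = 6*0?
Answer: -3*I*√170/4 ≈ -9.7788*I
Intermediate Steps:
o = 6 (o = -3*(-2) = 6)
g = 0
k(u) = 3/(-3 + u/(6 + u)) (k(u) = 3/(-3 + (u + 0)/(u + 6)) = 3/(-3 + u/(6 + u)))
k(-3)*√((38 - 54) - 154) = (3*(-6 - 1*(-3))/(2*(9 - 3)))*√((38 - 54) - 154) = ((3/2)*(-6 + 3)/6)*√(-16 - 154) = ((3/2)*(⅙)*(-3))*√(-170) = -3*I*√170/4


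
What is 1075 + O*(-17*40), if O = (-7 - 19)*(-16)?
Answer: -281805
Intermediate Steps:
O = 416 (O = -26*(-16) = 416)
1075 + O*(-17*40) = 1075 + 416*(-17*40) = 1075 + 416*(-680) = 1075 - 282880 = -281805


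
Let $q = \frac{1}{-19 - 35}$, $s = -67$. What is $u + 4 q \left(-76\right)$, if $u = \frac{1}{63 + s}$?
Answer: $\frac{581}{108} \approx 5.3796$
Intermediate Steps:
$u = - \frac{1}{4}$ ($u = \frac{1}{63 - 67} = \frac{1}{-4} = - \frac{1}{4} \approx -0.25$)
$q = - \frac{1}{54}$ ($q = \frac{1}{-54} = - \frac{1}{54} \approx -0.018519$)
$u + 4 q \left(-76\right) = - \frac{1}{4} + 4 \left(- \frac{1}{54}\right) \left(-76\right) = - \frac{1}{4} - - \frac{152}{27} = - \frac{1}{4} + \frac{152}{27} = \frac{581}{108}$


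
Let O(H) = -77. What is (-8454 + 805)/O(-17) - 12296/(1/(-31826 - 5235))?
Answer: 35089065961/77 ≈ 4.5570e+8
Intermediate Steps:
(-8454 + 805)/O(-17) - 12296/(1/(-31826 - 5235)) = (-8454 + 805)/(-77) - 12296/(1/(-31826 - 5235)) = -7649*(-1/77) - 12296/(1/(-37061)) = 7649/77 - 12296/(-1/37061) = 7649/77 - 12296*(-37061) = 7649/77 + 455702056 = 35089065961/77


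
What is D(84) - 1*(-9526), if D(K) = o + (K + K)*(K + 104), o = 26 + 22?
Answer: 41158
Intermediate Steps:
o = 48
D(K) = 48 + 2*K*(104 + K) (D(K) = 48 + (K + K)*(K + 104) = 48 + (2*K)*(104 + K) = 48 + 2*K*(104 + K))
D(84) - 1*(-9526) = (48 + 2*84**2 + 208*84) - 1*(-9526) = (48 + 2*7056 + 17472) + 9526 = (48 + 14112 + 17472) + 9526 = 31632 + 9526 = 41158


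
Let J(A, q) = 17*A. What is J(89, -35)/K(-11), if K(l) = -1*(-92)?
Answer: 1513/92 ≈ 16.446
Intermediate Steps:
K(l) = 92
J(89, -35)/K(-11) = (17*89)/92 = 1513*(1/92) = 1513/92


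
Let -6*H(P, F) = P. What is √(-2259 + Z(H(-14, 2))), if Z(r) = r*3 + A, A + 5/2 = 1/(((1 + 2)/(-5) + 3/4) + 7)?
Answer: I*√184397642/286 ≈ 47.48*I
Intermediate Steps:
H(P, F) = -P/6
A = -675/286 (A = -5/2 + 1/(((1 + 2)/(-5) + 3/4) + 7) = -5/2 + 1/((3*(-⅕) + 3*(¼)) + 7) = -5/2 + 1/((-⅗ + ¾) + 7) = -5/2 + 1/(3/20 + 7) = -5/2 + 1/(143/20) = -5/2 + 20/143 = -675/286 ≈ -2.3601)
Z(r) = -675/286 + 3*r (Z(r) = r*3 - 675/286 = 3*r - 675/286 = -675/286 + 3*r)
√(-2259 + Z(H(-14, 2))) = √(-2259 + (-675/286 + 3*(-⅙*(-14)))) = √(-2259 + (-675/286 + 3*(7/3))) = √(-2259 + (-675/286 + 7)) = √(-2259 + 1327/286) = √(-644747/286) = I*√184397642/286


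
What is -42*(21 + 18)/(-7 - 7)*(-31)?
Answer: -3627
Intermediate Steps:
-42*(21 + 18)/(-7 - 7)*(-31) = -1638/(-14)*(-31) = -1638*(-1)/14*(-31) = -42*(-39/14)*(-31) = 117*(-31) = -3627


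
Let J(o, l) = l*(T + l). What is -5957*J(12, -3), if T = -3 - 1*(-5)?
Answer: -17871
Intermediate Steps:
T = 2 (T = -3 + 5 = 2)
J(o, l) = l*(2 + l)
-5957*J(12, -3) = -(-17871)*(2 - 3) = -(-17871)*(-1) = -5957*3 = -17871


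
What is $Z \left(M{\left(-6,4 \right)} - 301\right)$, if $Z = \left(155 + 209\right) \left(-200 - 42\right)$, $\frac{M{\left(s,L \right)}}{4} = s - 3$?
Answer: $29685656$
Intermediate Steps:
$M{\left(s,L \right)} = -12 + 4 s$ ($M{\left(s,L \right)} = 4 \left(s - 3\right) = 4 \left(-3 + s\right) = -12 + 4 s$)
$Z = -88088$ ($Z = 364 \left(-242\right) = -88088$)
$Z \left(M{\left(-6,4 \right)} - 301\right) = - 88088 \left(\left(-12 + 4 \left(-6\right)\right) - 301\right) = - 88088 \left(\left(-12 - 24\right) - 301\right) = - 88088 \left(-36 - 301\right) = \left(-88088\right) \left(-337\right) = 29685656$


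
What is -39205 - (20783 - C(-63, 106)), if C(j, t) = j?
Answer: -60051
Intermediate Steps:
-39205 - (20783 - C(-63, 106)) = -39205 - (20783 - 1*(-63)) = -39205 - (20783 + 63) = -39205 - 1*20846 = -39205 - 20846 = -60051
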